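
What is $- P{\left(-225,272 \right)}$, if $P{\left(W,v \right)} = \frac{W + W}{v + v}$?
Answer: $\frac{225}{272} \approx 0.82721$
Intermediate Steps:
$P{\left(W,v \right)} = \frac{W}{v}$ ($P{\left(W,v \right)} = \frac{2 W}{2 v} = 2 W \frac{1}{2 v} = \frac{W}{v}$)
$- P{\left(-225,272 \right)} = - \frac{-225}{272} = \left(-1\right) \left(- \frac{225}{272}\right) = \frac{225}{272}$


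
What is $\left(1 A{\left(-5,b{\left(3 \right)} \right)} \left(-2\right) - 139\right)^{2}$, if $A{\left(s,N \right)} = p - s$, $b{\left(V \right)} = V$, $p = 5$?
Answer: $25281$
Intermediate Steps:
$A{\left(s,N \right)} = 5 - s$
$\left(1 A{\left(-5,b{\left(3 \right)} \right)} \left(-2\right) - 139\right)^{2} = \left(1 \left(5 - -5\right) \left(-2\right) - 139\right)^{2} = \left(1 \left(5 + 5\right) \left(-2\right) - 139\right)^{2} = \left(1 \cdot 10 \left(-2\right) - 139\right)^{2} = \left(10 \left(-2\right) - 139\right)^{2} = \left(-20 - 139\right)^{2} = \left(-159\right)^{2} = 25281$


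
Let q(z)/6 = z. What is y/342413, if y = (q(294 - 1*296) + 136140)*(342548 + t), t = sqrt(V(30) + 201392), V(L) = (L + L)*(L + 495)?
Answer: 46630374144/342413 + 272256*sqrt(58223)/342413 ≈ 1.3637e+5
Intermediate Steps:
q(z) = 6*z
V(L) = 2*L*(495 + L) (V(L) = (2*L)*(495 + L) = 2*L*(495 + L))
t = 2*sqrt(58223) (t = sqrt(2*30*(495 + 30) + 201392) = sqrt(2*30*525 + 201392) = sqrt(31500 + 201392) = sqrt(232892) = 2*sqrt(58223) ≈ 482.59)
y = 46630374144 + 272256*sqrt(58223) (y = (6*(294 - 1*296) + 136140)*(342548 + 2*sqrt(58223)) = (6*(294 - 296) + 136140)*(342548 + 2*sqrt(58223)) = (6*(-2) + 136140)*(342548 + 2*sqrt(58223)) = (-12 + 136140)*(342548 + 2*sqrt(58223)) = 136128*(342548 + 2*sqrt(58223)) = 46630374144 + 272256*sqrt(58223) ≈ 4.6696e+10)
y/342413 = (46630374144 + 272256*sqrt(58223))/342413 = (46630374144 + 272256*sqrt(58223))*(1/342413) = 46630374144/342413 + 272256*sqrt(58223)/342413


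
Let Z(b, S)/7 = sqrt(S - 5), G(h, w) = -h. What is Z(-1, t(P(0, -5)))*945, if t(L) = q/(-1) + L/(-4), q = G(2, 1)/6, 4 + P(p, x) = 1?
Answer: 2205*I*sqrt(141)/2 ≈ 13091.0*I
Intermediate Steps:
P(p, x) = -3 (P(p, x) = -4 + 1 = -3)
q = -1/3 (q = -1*2/6 = -2*1/6 = -1/3 ≈ -0.33333)
t(L) = 1/3 - L/4 (t(L) = -1/3/(-1) + L/(-4) = -1/3*(-1) + L*(-1/4) = 1/3 - L/4)
Z(b, S) = 7*sqrt(-5 + S) (Z(b, S) = 7*sqrt(S - 5) = 7*sqrt(-5 + S))
Z(-1, t(P(0, -5)))*945 = (7*sqrt(-5 + (1/3 - 1/4*(-3))))*945 = (7*sqrt(-5 + (1/3 + 3/4)))*945 = (7*sqrt(-5 + 13/12))*945 = (7*sqrt(-47/12))*945 = (7*(I*sqrt(141)/6))*945 = (7*I*sqrt(141)/6)*945 = 2205*I*sqrt(141)/2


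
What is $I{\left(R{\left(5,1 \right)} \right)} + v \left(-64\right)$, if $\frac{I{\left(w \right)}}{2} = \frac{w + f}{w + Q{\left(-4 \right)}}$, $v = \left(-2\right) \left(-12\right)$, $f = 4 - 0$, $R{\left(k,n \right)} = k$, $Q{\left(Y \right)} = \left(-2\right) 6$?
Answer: $- \frac{10770}{7} \approx -1538.6$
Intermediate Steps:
$Q{\left(Y \right)} = -12$
$f = 4$ ($f = 4 + 0 = 4$)
$v = 24$
$I{\left(w \right)} = \frac{2 \left(4 + w\right)}{-12 + w}$ ($I{\left(w \right)} = 2 \frac{w + 4}{w - 12} = 2 \frac{4 + w}{-12 + w} = \frac{2 \left(4 + w\right)}{-12 + w}$)
$I{\left(R{\left(5,1 \right)} \right)} + v \left(-64\right) = \frac{2 \left(4 + 5\right)}{-12 + 5} + 24 \left(-64\right) = 2 \frac{1}{-7} \cdot 9 - 1536 = 2 \left(- \frac{1}{7}\right) 9 - 1536 = - \frac{18}{7} - 1536 = - \frac{10770}{7}$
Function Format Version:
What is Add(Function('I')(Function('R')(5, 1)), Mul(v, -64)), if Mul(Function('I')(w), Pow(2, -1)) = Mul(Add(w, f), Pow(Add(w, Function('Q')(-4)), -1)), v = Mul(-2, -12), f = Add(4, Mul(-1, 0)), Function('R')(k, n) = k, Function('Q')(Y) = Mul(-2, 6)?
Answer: Rational(-10770, 7) ≈ -1538.6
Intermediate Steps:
Function('Q')(Y) = -12
f = 4 (f = Add(4, 0) = 4)
v = 24
Function('I')(w) = Mul(2, Pow(Add(-12, w), -1), Add(4, w)) (Function('I')(w) = Mul(2, Mul(Add(w, 4), Pow(Add(w, -12), -1))) = Mul(2, Mul(Add(4, w), Pow(Add(-12, w), -1))) = Mul(2, Mul(Pow(Add(-12, w), -1), Add(4, w))) = Mul(2, Pow(Add(-12, w), -1), Add(4, w)))
Add(Function('I')(Function('R')(5, 1)), Mul(v, -64)) = Add(Mul(2, Pow(Add(-12, 5), -1), Add(4, 5)), Mul(24, -64)) = Add(Mul(2, Pow(-7, -1), 9), -1536) = Add(Mul(2, Rational(-1, 7), 9), -1536) = Add(Rational(-18, 7), -1536) = Rational(-10770, 7)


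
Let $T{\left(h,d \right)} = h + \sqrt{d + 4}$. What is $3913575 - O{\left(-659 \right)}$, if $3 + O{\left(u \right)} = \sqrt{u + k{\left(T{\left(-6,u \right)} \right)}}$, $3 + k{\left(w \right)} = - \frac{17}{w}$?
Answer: $3913578 - \sqrt{\frac{3955 - 662 i \sqrt{655}}{-6 + i \sqrt{655}}} \approx 3.9136 \cdot 10^{6} - 25.727 i$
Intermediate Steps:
$T{\left(h,d \right)} = h + \sqrt{4 + d}$
$k{\left(w \right)} = -3 - \frac{17}{w}$
$O{\left(u \right)} = -3 + \sqrt{-3 + u - \frac{17}{-6 + \sqrt{4 + u}}}$ ($O{\left(u \right)} = -3 + \sqrt{u - \left(3 + \frac{17}{-6 + \sqrt{4 + u}}\right)} = -3 + \sqrt{-3 + u - \frac{17}{-6 + \sqrt{4 + u}}}$)
$3913575 - O{\left(-659 \right)} = 3913575 - \left(-3 + \sqrt{\frac{-17 + \left(-6 + \sqrt{4 - 659}\right) \left(-3 - 659\right)}{-6 + \sqrt{4 - 659}}}\right) = 3913575 - \left(-3 + \sqrt{\frac{-17 + \left(-6 + \sqrt{-655}\right) \left(-662\right)}{-6 + \sqrt{-655}}}\right) = 3913575 - \left(-3 + \sqrt{\frac{-17 + \left(-6 + i \sqrt{655}\right) \left(-662\right)}{-6 + i \sqrt{655}}}\right) = 3913575 - \left(-3 + \sqrt{\frac{-17 + \left(3972 - 662 i \sqrt{655}\right)}{-6 + i \sqrt{655}}}\right) = 3913575 - \left(-3 + \sqrt{\frac{3955 - 662 i \sqrt{655}}{-6 + i \sqrt{655}}}\right) = 3913575 + \left(3 - \sqrt{\frac{3955 - 662 i \sqrt{655}}{-6 + i \sqrt{655}}}\right) = 3913578 - \sqrt{\frac{3955 - 662 i \sqrt{655}}{-6 + i \sqrt{655}}}$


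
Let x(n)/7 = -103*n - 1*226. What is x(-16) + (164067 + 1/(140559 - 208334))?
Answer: 11794273274/67775 ≈ 1.7402e+5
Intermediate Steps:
x(n) = -1582 - 721*n (x(n) = 7*(-103*n - 1*226) = 7*(-103*n - 226) = 7*(-226 - 103*n) = -1582 - 721*n)
x(-16) + (164067 + 1/(140559 - 208334)) = (-1582 - 721*(-16)) + (164067 + 1/(140559 - 208334)) = (-1582 + 11536) + (164067 + 1/(-67775)) = 9954 + (164067 - 1/67775) = 9954 + 11119640924/67775 = 11794273274/67775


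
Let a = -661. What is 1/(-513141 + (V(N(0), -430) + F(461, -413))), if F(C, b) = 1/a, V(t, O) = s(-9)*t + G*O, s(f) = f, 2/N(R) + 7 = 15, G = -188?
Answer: -2644/1143009797 ≈ -2.3132e-6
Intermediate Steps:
N(R) = 1/4 (N(R) = 2/(-7 + 15) = 2/8 = 2*(1/8) = 1/4)
V(t, O) = -188*O - 9*t (V(t, O) = -9*t - 188*O = -188*O - 9*t)
F(C, b) = -1/661 (F(C, b) = 1/(-661) = -1/661)
1/(-513141 + (V(N(0), -430) + F(461, -413))) = 1/(-513141 + ((-188*(-430) - 9*1/4) - 1/661)) = 1/(-513141 + ((80840 - 9/4) - 1/661)) = 1/(-513141 + (323351/4 - 1/661)) = 1/(-513141 + 213735007/2644) = 1/(-1143009797/2644) = -2644/1143009797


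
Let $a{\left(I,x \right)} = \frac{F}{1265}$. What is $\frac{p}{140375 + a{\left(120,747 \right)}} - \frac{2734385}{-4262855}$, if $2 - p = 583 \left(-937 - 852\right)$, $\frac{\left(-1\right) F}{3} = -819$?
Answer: $\frac{1221978736173199}{151396857235072} \approx 8.0714$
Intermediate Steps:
$F = 2457$ ($F = \left(-3\right) \left(-819\right) = 2457$)
$a{\left(I,x \right)} = \frac{2457}{1265}$
$p = 1042989$ ($p = 2 - 583 \left(-937 - 852\right) = 2 - 583 \left(-1789\right) = 2 - -1042987 = 2 + 1042987 = 1042989$)
$\frac{p}{140375 + a{\left(120,747 \right)}} - \frac{2734385}{-4262855} = \frac{1042989}{140375 + \frac{2457}{1265}} - \frac{2734385}{-4262855} = \frac{1042989}{\frac{177576832}{1265}} - - \frac{546877}{852571} = 1042989 \cdot \frac{1265}{177576832} + \frac{546877}{852571} = \frac{1319381085}{177576832} + \frac{546877}{852571} = \frac{1221978736173199}{151396857235072}$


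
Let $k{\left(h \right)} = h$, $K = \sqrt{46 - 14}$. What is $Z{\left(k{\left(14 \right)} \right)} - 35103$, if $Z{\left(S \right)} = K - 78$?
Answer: $-35181 + 4 \sqrt{2} \approx -35175.0$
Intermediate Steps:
$K = 4 \sqrt{2}$ ($K = \sqrt{32} = 4 \sqrt{2} \approx 5.6569$)
$Z{\left(S \right)} = -78 + 4 \sqrt{2}$ ($Z{\left(S \right)} = 4 \sqrt{2} - 78 = -78 + 4 \sqrt{2}$)
$Z{\left(k{\left(14 \right)} \right)} - 35103 = \left(-78 + 4 \sqrt{2}\right) - 35103 = -35181 + 4 \sqrt{2}$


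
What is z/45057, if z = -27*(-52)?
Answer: 468/15019 ≈ 0.031161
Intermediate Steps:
z = 1404
z/45057 = 1404/45057 = 1404*(1/45057) = 468/15019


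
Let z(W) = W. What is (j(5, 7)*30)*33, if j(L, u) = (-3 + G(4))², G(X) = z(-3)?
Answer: 35640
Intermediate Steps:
G(X) = -3
j(L, u) = 36 (j(L, u) = (-3 - 3)² = (-6)² = 36)
(j(5, 7)*30)*33 = (36*30)*33 = 1080*33 = 35640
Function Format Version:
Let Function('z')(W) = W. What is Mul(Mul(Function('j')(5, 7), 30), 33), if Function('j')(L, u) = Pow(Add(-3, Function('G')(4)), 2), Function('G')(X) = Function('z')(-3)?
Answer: 35640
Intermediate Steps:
Function('G')(X) = -3
Function('j')(L, u) = 36 (Function('j')(L, u) = Pow(Add(-3, -3), 2) = Pow(-6, 2) = 36)
Mul(Mul(Function('j')(5, 7), 30), 33) = Mul(Mul(36, 30), 33) = Mul(1080, 33) = 35640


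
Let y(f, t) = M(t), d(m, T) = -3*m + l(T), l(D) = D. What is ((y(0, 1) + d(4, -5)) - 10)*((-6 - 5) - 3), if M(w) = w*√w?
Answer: 364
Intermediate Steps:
M(w) = w^(3/2)
d(m, T) = T - 3*m (d(m, T) = -3*m + T = T - 3*m)
y(f, t) = t^(3/2)
((y(0, 1) + d(4, -5)) - 10)*((-6 - 5) - 3) = ((1^(3/2) + (-5 - 3*4)) - 10)*((-6 - 5) - 3) = ((1 + (-5 - 12)) - 10)*(-11 - 3) = ((1 - 17) - 10)*(-14) = (-16 - 10)*(-14) = -26*(-14) = 364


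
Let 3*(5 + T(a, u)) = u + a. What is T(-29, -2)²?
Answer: 2116/9 ≈ 235.11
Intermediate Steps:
T(a, u) = -5 + a/3 + u/3 (T(a, u) = -5 + (u + a)/3 = -5 + (a + u)/3 = -5 + (a/3 + u/3) = -5 + a/3 + u/3)
T(-29, -2)² = (-5 + (⅓)*(-29) + (⅓)*(-2))² = (-5 - 29/3 - ⅔)² = (-46/3)² = 2116/9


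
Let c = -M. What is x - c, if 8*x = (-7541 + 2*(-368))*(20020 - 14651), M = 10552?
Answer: -44354797/8 ≈ -5.5444e+6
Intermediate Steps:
c = -10552 (c = -1*10552 = -10552)
x = -44439213/8 (x = ((-7541 + 2*(-368))*(20020 - 14651))/8 = ((-7541 - 736)*5369)/8 = (-8277*5369)/8 = (⅛)*(-44439213) = -44439213/8 ≈ -5.5549e+6)
x - c = -44439213/8 - 1*(-10552) = -44439213/8 + 10552 = -44354797/8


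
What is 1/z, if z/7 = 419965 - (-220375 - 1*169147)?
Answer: 1/5666409 ≈ 1.7648e-7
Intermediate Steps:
z = 5666409 (z = 7*(419965 - (-220375 - 1*169147)) = 7*(419965 - (-220375 - 169147)) = 7*(419965 - 1*(-389522)) = 7*(419965 + 389522) = 7*809487 = 5666409)
1/z = 1/5666409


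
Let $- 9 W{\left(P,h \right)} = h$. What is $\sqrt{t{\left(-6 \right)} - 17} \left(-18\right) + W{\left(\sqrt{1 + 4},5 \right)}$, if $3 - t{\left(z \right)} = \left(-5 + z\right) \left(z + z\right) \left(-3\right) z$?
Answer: $- \frac{5}{9} - 18 i \sqrt{2390} \approx -0.55556 - 879.98 i$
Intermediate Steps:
$W{\left(P,h \right)} = - \frac{h}{9}$
$t{\left(z \right)} = 3 + 6 z^{2} \left(-5 + z\right)$ ($t{\left(z \right)} = 3 - \left(-5 + z\right) \left(z + z\right) \left(-3\right) z = 3 - \left(-5 + z\right) 2 z \left(-3\right) z = 3 - 2 z \left(-5 + z\right) \left(-3\right) z = 3 - - 6 z \left(-5 + z\right) z = 3 - - 6 z^{2} \left(-5 + z\right) = 3 + 6 z^{2} \left(-5 + z\right)$)
$\sqrt{t{\left(-6 \right)} - 17} \left(-18\right) + W{\left(\sqrt{1 + 4},5 \right)} = \sqrt{\left(3 - 30 \left(-6\right)^{2} + 6 \left(-6\right)^{3}\right) - 17} \left(-18\right) - \frac{5}{9} = \sqrt{\left(3 - 1080 + 6 \left(-216\right)\right) - 17} \left(-18\right) - \frac{5}{9} = \sqrt{\left(3 - 1080 - 1296\right) - 17} \left(-18\right) - \frac{5}{9} = \sqrt{-2373 - 17} \left(-18\right) - \frac{5}{9} = \sqrt{-2390} \left(-18\right) - \frac{5}{9} = i \sqrt{2390} \left(-18\right) - \frac{5}{9} = - 18 i \sqrt{2390} - \frac{5}{9} = - \frac{5}{9} - 18 i \sqrt{2390}$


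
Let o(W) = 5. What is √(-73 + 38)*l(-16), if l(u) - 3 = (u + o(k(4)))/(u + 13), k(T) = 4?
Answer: 20*I*√35/3 ≈ 39.441*I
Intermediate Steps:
l(u) = 3 + (5 + u)/(13 + u) (l(u) = 3 + (u + 5)/(u + 13) = 3 + (5 + u)/(13 + u))
√(-73 + 38)*l(-16) = √(-73 + 38)*(4*(11 - 16)/(13 - 16)) = √(-35)*(4*(-5)/(-3)) = (I*√35)*(4*(-⅓)*(-5)) = (I*√35)*(20/3) = 20*I*√35/3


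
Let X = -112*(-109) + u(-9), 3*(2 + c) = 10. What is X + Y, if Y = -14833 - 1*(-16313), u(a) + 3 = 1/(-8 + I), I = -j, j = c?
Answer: 383177/28 ≈ 13685.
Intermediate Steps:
c = 4/3 (c = -2 + (1/3)*10 = -2 + 10/3 = 4/3 ≈ 1.3333)
j = 4/3 ≈ 1.3333
I = -4/3 (I = -1*4/3 = -4/3 ≈ -1.3333)
u(a) = -87/28 (u(a) = -3 + 1/(-8 - 4/3) = -3 + 1/(-28/3) = -3 - 3/28 = -87/28)
Y = 1480 (Y = -14833 + 16313 = 1480)
X = 341737/28 (X = -112*(-109) - 87/28 = 12208 - 87/28 = 341737/28 ≈ 12205.)
X + Y = 341737/28 + 1480 = 383177/28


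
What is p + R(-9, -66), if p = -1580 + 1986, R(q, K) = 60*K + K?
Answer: -3620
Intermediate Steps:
R(q, K) = 61*K
p = 406
p + R(-9, -66) = 406 + 61*(-66) = 406 - 4026 = -3620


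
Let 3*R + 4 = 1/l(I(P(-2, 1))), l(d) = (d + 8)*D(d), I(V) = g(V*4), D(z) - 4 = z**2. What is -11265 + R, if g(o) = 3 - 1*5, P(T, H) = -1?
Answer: -1622351/144 ≈ -11266.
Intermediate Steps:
D(z) = 4 + z**2
g(o) = -2 (g(o) = 3 - 5 = -2)
I(V) = -2
l(d) = (4 + d**2)*(8 + d) (l(d) = (d + 8)*(4 + d**2) = (8 + d)*(4 + d**2) = (4 + d**2)*(8 + d))
R = -191/144 (R = -4/3 + 1/(3*(((4 + (-2)**2)*(8 - 2)))) = -4/3 + 1/(3*(((4 + 4)*6))) = -4/3 + 1/(3*((8*6))) = -4/3 + (1/3)/48 = -4/3 + (1/3)*(1/48) = -4/3 + 1/144 = -191/144 ≈ -1.3264)
-11265 + R = -11265 - 191/144 = -1622351/144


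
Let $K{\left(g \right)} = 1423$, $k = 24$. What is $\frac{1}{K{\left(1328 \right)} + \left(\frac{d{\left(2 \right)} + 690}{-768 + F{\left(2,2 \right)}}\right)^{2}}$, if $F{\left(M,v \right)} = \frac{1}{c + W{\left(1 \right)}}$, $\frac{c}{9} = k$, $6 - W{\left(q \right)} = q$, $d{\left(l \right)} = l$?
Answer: $\frac{28807254529}{41016111391391} \approx 0.00070234$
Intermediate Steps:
$W{\left(q \right)} = 6 - q$
$c = 216$ ($c = 9 \cdot 24 = 216$)
$F{\left(M,v \right)} = \frac{1}{221}$ ($F{\left(M,v \right)} = \frac{1}{216 + \left(6 - 1\right)} = \frac{1}{216 + 5} = \frac{1}{221}$)
$\frac{1}{K{\left(1328 \right)} + \left(\frac{d{\left(2 \right)} + 690}{-768 + F{\left(2,2 \right)}}\right)^{2}} = \frac{1}{1423 + \left(\frac{2 + 690}{-768 + \frac{1}{221}}\right)^{2}} = \frac{1}{1423 + \left(\frac{692}{- \frac{169727}{221}}\right)^{2}} = \frac{1}{1423 + \left(692 \left(- \frac{221}{169727}\right)\right)^{2}} = \frac{1}{1423 + \left(- \frac{152932}{169727}\right)^{2}} = \frac{1}{1423 + \frac{23388196624}{28807254529}} = \frac{1}{\frac{41016111391391}{28807254529}} = \frac{28807254529}{41016111391391}$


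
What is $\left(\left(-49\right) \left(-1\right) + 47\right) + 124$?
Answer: $220$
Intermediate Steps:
$\left(\left(-49\right) \left(-1\right) + 47\right) + 124 = \left(49 + 47\right) + 124 = 96 + 124 = 220$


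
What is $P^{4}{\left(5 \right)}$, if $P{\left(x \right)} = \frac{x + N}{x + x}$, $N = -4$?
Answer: $\frac{1}{10000} \approx 0.0001$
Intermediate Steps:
$P{\left(x \right)} = \frac{-4 + x}{2 x}$ ($P{\left(x \right)} = \frac{x - 4}{x + x} = \frac{-4 + x}{2 x}$)
$P^{4}{\left(5 \right)} = \left(\frac{-4 + 5}{2 \cdot 5}\right)^{4} = \left(\frac{1}{2} \cdot \frac{1}{5} \cdot 1\right)^{4} = \left(\frac{1}{10}\right)^{4} = \frac{1}{10000}$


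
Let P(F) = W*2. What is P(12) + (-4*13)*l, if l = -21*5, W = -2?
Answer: 5456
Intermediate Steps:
P(F) = -4 (P(F) = -2*2 = -4)
l = -105
P(12) + (-4*13)*l = -4 - 4*13*(-105) = -4 - 52*(-105) = -4 + 5460 = 5456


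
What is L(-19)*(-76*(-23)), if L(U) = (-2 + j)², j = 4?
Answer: 6992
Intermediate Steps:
L(U) = 4 (L(U) = (-2 + 4)² = 2² = 4)
L(-19)*(-76*(-23)) = 4*(-76*(-23)) = 4*1748 = 6992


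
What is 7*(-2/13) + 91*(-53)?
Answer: -62713/13 ≈ -4824.1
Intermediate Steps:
7*(-2/13) + 91*(-53) = 7*(-2*1/13) - 4823 = 7*(-2/13) - 4823 = -14/13 - 4823 = -62713/13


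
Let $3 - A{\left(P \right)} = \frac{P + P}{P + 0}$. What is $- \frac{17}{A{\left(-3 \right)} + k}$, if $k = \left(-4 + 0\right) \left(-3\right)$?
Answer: $- \frac{17}{13} \approx -1.3077$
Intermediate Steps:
$A{\left(P \right)} = 1$ ($A{\left(P \right)} = 3 - \frac{P + P}{P + 0} = 3 - \frac{2 P}{P} = 3 - 2 = 1$)
$k = 12$ ($k = \left(-4\right) \left(-3\right) = 12$)
$- \frac{17}{A{\left(-3 \right)} + k} = - \frac{17}{1 + 12} = - \frac{17}{13}$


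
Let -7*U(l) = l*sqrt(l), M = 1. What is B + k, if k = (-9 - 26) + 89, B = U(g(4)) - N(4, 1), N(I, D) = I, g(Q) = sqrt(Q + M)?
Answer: 50 - 5**(3/4)/7 ≈ 49.522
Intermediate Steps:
g(Q) = sqrt(1 + Q) (g(Q) = sqrt(Q + 1) = sqrt(1 + Q))
U(l) = -l**(3/2)/7 (U(l) = -l*sqrt(l)/7 = -l**(3/2)/7)
B = -4 - 5**(3/4)/7 (B = -(1 + 4)**(3/4)/7 - 1*4 = -5**(3/4)/7 - 4 = -4 - 5**(3/4)/7 ≈ -4.4777)
k = 54 (k = -35 + 89 = 54)
B + k = (-4 - 5**(3/4)/7) + 54 = 50 - 5**(3/4)/7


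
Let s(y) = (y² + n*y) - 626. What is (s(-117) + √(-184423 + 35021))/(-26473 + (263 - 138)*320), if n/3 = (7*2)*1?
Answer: 8149/13527 + I*√149402/13527 ≈ 0.60242 + 0.028574*I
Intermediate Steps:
n = 42 (n = 3*((7*2)*1) = 3*(14*1) = 3*14 = 42)
s(y) = -626 + y² + 42*y (s(y) = (y² + 42*y) - 626 = -626 + y² + 42*y)
(s(-117) + √(-184423 + 35021))/(-26473 + (263 - 138)*320) = ((-626 + (-117)² + 42*(-117)) + √(-184423 + 35021))/(-26473 + (263 - 138)*320) = ((-626 + 13689 - 4914) + √(-149402))/(-26473 + 125*320) = (8149 + I*√149402)/(-26473 + 40000) = (8149 + I*√149402)/13527 = (8149 + I*√149402)*(1/13527) = 8149/13527 + I*√149402/13527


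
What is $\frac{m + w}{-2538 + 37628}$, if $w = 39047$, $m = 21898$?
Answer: $\frac{12189}{7018} \approx 1.7368$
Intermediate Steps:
$\frac{m + w}{-2538 + 37628} = \frac{21898 + 39047}{-2538 + 37628} = \frac{60945}{35090} = 60945 \cdot \frac{1}{35090} = \frac{12189}{7018}$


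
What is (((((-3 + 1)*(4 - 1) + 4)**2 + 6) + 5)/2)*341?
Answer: 5115/2 ≈ 2557.5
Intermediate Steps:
(((((-3 + 1)*(4 - 1) + 4)**2 + 6) + 5)/2)*341 = ((((-2*3 + 4)**2 + 6) + 5)*(1/2))*341 = ((((-6 + 4)**2 + 6) + 5)*(1/2))*341 = ((((-2)**2 + 6) + 5)*(1/2))*341 = (((4 + 6) + 5)*(1/2))*341 = ((10 + 5)*(1/2))*341 = (15*(1/2))*341 = (15/2)*341 = 5115/2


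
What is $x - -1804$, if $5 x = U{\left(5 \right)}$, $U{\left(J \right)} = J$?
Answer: $1805$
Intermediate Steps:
$x = 1$ ($x = \frac{1}{5} \cdot 5 = 1$)
$x - -1804 = 1 - -1804 = 1 + 1804 = 1805$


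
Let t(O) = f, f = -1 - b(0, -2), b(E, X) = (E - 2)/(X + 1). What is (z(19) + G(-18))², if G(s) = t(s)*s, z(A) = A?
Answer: 5329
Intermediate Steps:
b(E, X) = (-2 + E)/(1 + X)
f = -3 (f = -1 - (-2 + 0)/(1 - 2) = -1 - (-2)/(-1) = -1 - (-1)*(-2) = -1 - 1*2 = -1 - 2 = -3)
t(O) = -3
G(s) = -3*s
(z(19) + G(-18))² = (19 - 3*(-18))² = (19 + 54)² = 73² = 5329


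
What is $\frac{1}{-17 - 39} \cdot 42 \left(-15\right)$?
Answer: $\frac{45}{4} \approx 11.25$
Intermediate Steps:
$\frac{1}{-17 - 39} \cdot 42 \left(-15\right) = \frac{1}{-56} \cdot 42 \left(-15\right) = \left(- \frac{1}{56}\right) 42 \left(-15\right) = \left(- \frac{3}{4}\right) \left(-15\right) = \frac{45}{4}$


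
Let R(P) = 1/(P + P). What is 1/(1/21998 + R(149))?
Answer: 1638851/5574 ≈ 294.02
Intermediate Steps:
R(P) = 1/(2*P)
1/(1/21998 + R(149)) = 1/(1/21998 + (½)/149) = 1/(1/21998 + (½)*(1/149)) = 1/(1/21998 + 1/298) = 1/(5574/1638851) = 1638851/5574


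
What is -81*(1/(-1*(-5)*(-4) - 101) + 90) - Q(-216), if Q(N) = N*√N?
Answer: -882009/121 + 1296*I*√6 ≈ -7289.3 + 3174.5*I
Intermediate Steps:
Q(N) = N^(3/2)
-81*(1/(-1*(-5)*(-4) - 101) + 90) - Q(-216) = -81*(1/(-1*(-5)*(-4) - 101) + 90) - (-216)^(3/2) = -81*(1/(5*(-4) - 101) + 90) - (-1296)*I*√6 = -81*(1/(-20 - 101) + 90) + 1296*I*√6 = -81*(1/(-121) + 90) + 1296*I*√6 = -81*(-1/121 + 90) + 1296*I*√6 = -81*10889/121 + 1296*I*√6 = -882009/121 + 1296*I*√6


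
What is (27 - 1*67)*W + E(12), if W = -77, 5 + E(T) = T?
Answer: 3087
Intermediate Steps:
E(T) = -5 + T
(27 - 1*67)*W + E(12) = (27 - 1*67)*(-77) + (-5 + 12) = (27 - 67)*(-77) + 7 = -40*(-77) + 7 = 3080 + 7 = 3087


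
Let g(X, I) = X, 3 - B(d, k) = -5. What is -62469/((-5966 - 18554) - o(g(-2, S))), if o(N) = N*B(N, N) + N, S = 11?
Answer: 62469/24502 ≈ 2.5495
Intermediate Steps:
B(d, k) = 8 (B(d, k) = 3 - 1*(-5) = 3 + 5 = 8)
o(N) = 9*N (o(N) = N*8 + N = 8*N + N = 9*N)
-62469/((-5966 - 18554) - o(g(-2, S))) = -62469/((-5966 - 18554) - 9*(-2)) = -62469/(-24520 - 1*(-18)) = -62469/(-24520 + 18) = -62469/(-24502) = -62469*(-1/24502) = 62469/24502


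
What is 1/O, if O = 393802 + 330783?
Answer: 1/724585 ≈ 1.3801e-6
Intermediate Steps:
O = 724585
1/O = 1/724585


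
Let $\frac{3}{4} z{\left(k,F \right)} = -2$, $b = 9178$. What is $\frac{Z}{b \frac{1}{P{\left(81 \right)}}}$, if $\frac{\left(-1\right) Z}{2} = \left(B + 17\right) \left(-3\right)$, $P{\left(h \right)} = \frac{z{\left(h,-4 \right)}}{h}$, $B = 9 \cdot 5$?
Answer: $- \frac{496}{371709} \approx -0.0013344$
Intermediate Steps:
$z{\left(k,F \right)} = - \frac{8}{3}$ ($z{\left(k,F \right)} = \frac{4}{3} \left(-2\right) = - \frac{8}{3}$)
$B = 45$
$P{\left(h \right)} = - \frac{8}{3 h}$
$Z = 372$ ($Z = - 2 \left(45 + 17\right) \left(-3\right) = - 2 \cdot 62 \left(-3\right) = \left(-2\right) \left(-186\right) = 372$)
$\frac{Z}{b \frac{1}{P{\left(81 \right)}}} = \frac{372}{9178 \frac{1}{\left(- \frac{8}{3}\right) \frac{1}{81}}} = \frac{372}{9178 \frac{1}{- \frac{8}{243}}} = \frac{372}{9178 \left(- \frac{243}{8}\right)} = \frac{372}{- \frac{1115127}{4}} = 372 \left(- \frac{4}{1115127}\right) = - \frac{496}{371709}$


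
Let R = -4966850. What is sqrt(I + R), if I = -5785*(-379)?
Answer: I*sqrt(2774335) ≈ 1665.6*I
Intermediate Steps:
I = 2192515
sqrt(I + R) = sqrt(2192515 - 4966850) = sqrt(-2774335) = I*sqrt(2774335)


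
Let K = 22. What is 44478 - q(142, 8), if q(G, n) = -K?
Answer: 44500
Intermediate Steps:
q(G, n) = -22 (q(G, n) = -1*22 = -22)
44478 - q(142, 8) = 44478 - 1*(-22) = 44478 + 22 = 44500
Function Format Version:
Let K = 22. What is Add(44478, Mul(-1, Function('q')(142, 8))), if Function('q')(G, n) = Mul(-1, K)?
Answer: 44500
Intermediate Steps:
Function('q')(G, n) = -22 (Function('q')(G, n) = Mul(-1, 22) = -22)
Add(44478, Mul(-1, Function('q')(142, 8))) = Add(44478, Mul(-1, -22)) = Add(44478, 22) = 44500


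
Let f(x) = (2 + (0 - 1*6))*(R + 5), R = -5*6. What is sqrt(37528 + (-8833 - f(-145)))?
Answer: sqrt(28595) ≈ 169.10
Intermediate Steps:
R = -30
f(x) = 100 (f(x) = (2 + (0 - 1*6))*(-30 + 5) = (2 + (0 - 6))*(-25) = (2 - 6)*(-25) = -4*(-25) = 100)
sqrt(37528 + (-8833 - f(-145))) = sqrt(37528 + (-8833 - 1*100)) = sqrt(37528 + (-8833 - 100)) = sqrt(37528 - 8933) = sqrt(28595)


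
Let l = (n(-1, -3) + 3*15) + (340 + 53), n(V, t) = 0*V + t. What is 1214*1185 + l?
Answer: 1439025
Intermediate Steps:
n(V, t) = t (n(V, t) = 0 + t = t)
l = 435 (l = (-3 + 3*15) + (340 + 53) = (-3 + 45) + 393 = 42 + 393 = 435)
1214*1185 + l = 1214*1185 + 435 = 1438590 + 435 = 1439025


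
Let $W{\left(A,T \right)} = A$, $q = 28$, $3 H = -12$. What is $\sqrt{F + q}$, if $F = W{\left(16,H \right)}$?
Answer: $2 \sqrt{11} \approx 6.6332$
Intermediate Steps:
$H = -4$ ($H = \frac{1}{3} \left(-12\right) = -4$)
$F = 16$
$\sqrt{F + q} = \sqrt{16 + 28} = \sqrt{44} = 2 \sqrt{11}$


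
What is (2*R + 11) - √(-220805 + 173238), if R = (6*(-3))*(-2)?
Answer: 83 - I*√47567 ≈ 83.0 - 218.1*I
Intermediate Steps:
R = 36 (R = -18*(-2) = 36)
(2*R + 11) - √(-220805 + 173238) = (2*36 + 11) - √(-220805 + 173238) = (72 + 11) - √(-47567) = 83 - I*√47567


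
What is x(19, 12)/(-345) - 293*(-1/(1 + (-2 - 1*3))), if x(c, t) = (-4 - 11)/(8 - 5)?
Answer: -20213/276 ≈ -73.235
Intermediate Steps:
x(c, t) = -5 (x(c, t) = -15/3 = -15*1/3 = -5)
x(19, 12)/(-345) - 293*(-1/(1 + (-2 - 1*3))) = -5/(-345) - 293*(-1/(1 + (-2 - 1*3))) = -5*(-1/345) - 293*(-1/(1 + (-2 - 3))) = 1/69 - 293*(-1/(1 - 5)) = 1/69 - 293/((-1*(-4))) = 1/69 - 293/4 = -20213/276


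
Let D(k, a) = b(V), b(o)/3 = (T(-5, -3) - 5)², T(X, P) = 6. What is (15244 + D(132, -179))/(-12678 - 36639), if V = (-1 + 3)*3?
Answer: -15247/49317 ≈ -0.30916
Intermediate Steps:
V = 6 (V = 2*3 = 6)
b(o) = 3 (b(o) = 3*(6 - 5)² = 3*1² = 3*1 = 3)
D(k, a) = 3
(15244 + D(132, -179))/(-12678 - 36639) = (15244 + 3)/(-12678 - 36639) = 15247/(-49317) = 15247*(-1/49317) = -15247/49317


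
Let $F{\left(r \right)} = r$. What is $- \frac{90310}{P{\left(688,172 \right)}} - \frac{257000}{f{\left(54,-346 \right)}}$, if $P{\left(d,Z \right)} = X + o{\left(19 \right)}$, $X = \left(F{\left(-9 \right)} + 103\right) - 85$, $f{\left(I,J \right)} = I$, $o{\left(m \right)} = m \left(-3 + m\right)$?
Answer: $- \frac{42658870}{8451} \approx -5047.8$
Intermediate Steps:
$X = 9$ ($X = \left(-9 + 103\right) - 85 = 94 - 85 = 9$)
$P{\left(d,Z \right)} = 313$ ($P{\left(d,Z \right)} = 9 + 19 \left(-3 + 19\right) = 9 + 19 \cdot 16 = 9 + 304 = 313$)
$- \frac{90310}{P{\left(688,172 \right)}} - \frac{257000}{f{\left(54,-346 \right)}} = - \frac{90310}{313} - \frac{257000}{54} = \left(-90310\right) \frac{1}{313} - \frac{128500}{27} = - \frac{90310}{313} - \frac{128500}{27} = - \frac{42658870}{8451}$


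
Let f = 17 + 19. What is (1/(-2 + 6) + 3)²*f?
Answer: 1521/4 ≈ 380.25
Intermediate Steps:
f = 36
(1/(-2 + 6) + 3)²*f = (1/(-2 + 6) + 3)²*36 = (1/4 + 3)²*36 = (¼ + 3)²*36 = (13/4)²*36 = (169/16)*36 = 1521/4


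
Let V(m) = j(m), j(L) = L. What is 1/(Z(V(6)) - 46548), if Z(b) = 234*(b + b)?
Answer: -1/43740 ≈ -2.2862e-5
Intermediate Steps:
V(m) = m
Z(b) = 468*b (Z(b) = 234*(2*b) = 468*b)
1/(Z(V(6)) - 46548) = 1/(468*6 - 46548) = 1/(2808 - 46548) = 1/(-43740) = -1/43740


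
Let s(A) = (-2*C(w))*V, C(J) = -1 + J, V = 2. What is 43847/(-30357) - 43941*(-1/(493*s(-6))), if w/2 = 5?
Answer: -234679277/59864004 ≈ -3.9202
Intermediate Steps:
w = 10 (w = 2*5 = 10)
s(A) = -36 (s(A) = -2*(-1 + 10)*2 = -2*9*2 = -18*2 = -36)
43847/(-30357) - 43941*(-1/(493*s(-6))) = 43847/(-30357) - 43941/((-493*(-36))) = 43847*(-1/30357) - 43941/17748 = -43847/30357 - 43941*1/17748 = -43847/30357 - 14647/5916 = -234679277/59864004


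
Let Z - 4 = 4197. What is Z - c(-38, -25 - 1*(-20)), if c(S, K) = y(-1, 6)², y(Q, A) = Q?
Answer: 4200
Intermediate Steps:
c(S, K) = 1 (c(S, K) = (-1)² = 1)
Z = 4201 (Z = 4 + 4197 = 4201)
Z - c(-38, -25 - 1*(-20)) = 4201 - 1*1 = 4201 - 1 = 4200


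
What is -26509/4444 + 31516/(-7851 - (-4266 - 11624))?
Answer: -73048747/35725316 ≈ -2.0447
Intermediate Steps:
-26509/4444 + 31516/(-7851 - (-4266 - 11624)) = -26509*1/4444 + 31516/(-7851 - 1*(-15890)) = -26509/4444 + 31516/(-7851 + 15890) = -26509/4444 + 31516/8039 = -73048747/35725316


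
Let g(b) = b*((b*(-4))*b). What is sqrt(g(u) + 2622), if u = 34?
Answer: I*sqrt(154594) ≈ 393.18*I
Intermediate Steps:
g(b) = -4*b**3 (g(b) = b*((-4*b)*b) = b*(-4*b**2) = -4*b**3)
sqrt(g(u) + 2622) = sqrt(-4*34**3 + 2622) = sqrt(-4*39304 + 2622) = sqrt(-157216 + 2622) = sqrt(-154594) = I*sqrt(154594)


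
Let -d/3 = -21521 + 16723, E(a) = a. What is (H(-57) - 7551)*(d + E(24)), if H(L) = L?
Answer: -109692144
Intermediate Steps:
d = 14394 (d = -3*(-21521 + 16723) = -3*(-4798) = 14394)
(H(-57) - 7551)*(d + E(24)) = (-57 - 7551)*(14394 + 24) = -7608*14418 = -109692144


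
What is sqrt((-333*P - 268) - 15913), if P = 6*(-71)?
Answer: sqrt(125677) ≈ 354.51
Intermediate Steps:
P = -426
sqrt((-333*P - 268) - 15913) = sqrt((-333*(-426) - 268) - 15913) = sqrt((141858 - 268) - 15913) = sqrt(141590 - 15913) = sqrt(125677)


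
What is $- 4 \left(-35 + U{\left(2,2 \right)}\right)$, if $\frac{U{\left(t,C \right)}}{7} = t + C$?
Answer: $28$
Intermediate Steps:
$U{\left(t,C \right)} = 7 C + 7 t$ ($U{\left(t,C \right)} = 7 \left(t + C\right) = 7 \left(C + t\right) = 7 C + 7 t$)
$- 4 \left(-35 + U{\left(2,2 \right)}\right) = - 4 \left(-35 + \left(7 \cdot 2 + 7 \cdot 2\right)\right) = - 4 \left(-35 + \left(14 + 14\right)\right) = - 4 \left(-35 + 28\right) = \left(-4\right) \left(-7\right) = 28$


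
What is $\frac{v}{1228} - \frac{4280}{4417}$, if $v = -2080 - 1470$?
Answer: $- \frac{10468095}{2712038} \approx -3.8599$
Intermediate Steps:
$v = -3550$ ($v = -2080 - 1470 = -3550$)
$\frac{v}{1228} - \frac{4280}{4417} = - \frac{3550}{1228} - \frac{4280}{4417} = \left(-3550\right) \frac{1}{1228} - \frac{4280}{4417} = - \frac{1775}{614} - \frac{4280}{4417} = - \frac{10468095}{2712038}$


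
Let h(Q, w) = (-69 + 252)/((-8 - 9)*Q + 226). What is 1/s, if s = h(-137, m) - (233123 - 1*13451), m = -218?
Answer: -2555/561261777 ≈ -4.5522e-6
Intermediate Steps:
h(Q, w) = 183/(226 - 17*Q) (h(Q, w) = 183/(-17*Q + 226) = 183/(226 - 17*Q))
s = -561261777/2555 (s = -183/(-226 + 17*(-137)) - (233123 - 1*13451) = -183/(-226 - 2329) - (233123 - 13451) = -183/(-2555) - 1*219672 = -183*(-1/2555) - 219672 = 183/2555 - 219672 = -561261777/2555 ≈ -2.1967e+5)
1/s = 1/(-561261777/2555) = -2555/561261777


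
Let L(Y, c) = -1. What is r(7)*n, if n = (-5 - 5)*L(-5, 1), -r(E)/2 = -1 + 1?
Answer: 0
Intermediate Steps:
r(E) = 0 (r(E) = -2*(-1 + 1) = -2*0 = 0)
n = 10 (n = (-5 - 5)*(-1) = -10*(-1) = 10)
r(7)*n = 0*10 = 0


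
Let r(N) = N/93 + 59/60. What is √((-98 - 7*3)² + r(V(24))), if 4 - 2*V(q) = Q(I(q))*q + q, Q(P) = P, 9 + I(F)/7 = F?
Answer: √1359654265/310 ≈ 118.95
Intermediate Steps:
I(F) = -63 + 7*F
V(q) = 2 - q/2 - q*(-63 + 7*q)/2 (V(q) = 2 - ((-63 + 7*q)*q + q)/2 = 2 - (q*(-63 + 7*q) + q)/2 = 2 - (q + q*(-63 + 7*q))/2 = 2 + (-q/2 - q*(-63 + 7*q)/2) = 2 - q/2 - q*(-63 + 7*q)/2)
r(N) = 59/60 + N/93 (r(N) = N*(1/93) + 59*(1/60) = N/93 + 59/60 = 59/60 + N/93)
√((-98 - 7*3)² + r(V(24))) = √((-98 - 7*3)² + (59/60 + (2 + 31*24 - 7/2*24²)/93)) = √((-98 - 21)² + (59/60 + (2 + 744 - 7/2*576)/93)) = √((-119)² + (59/60 + (2 + 744 - 2016)/93)) = √(14161 + (59/60 + (1/93)*(-1270))) = √(14161 + (59/60 - 1270/93)) = √(14161 - 7857/620) = √(8771963/620) = √1359654265/310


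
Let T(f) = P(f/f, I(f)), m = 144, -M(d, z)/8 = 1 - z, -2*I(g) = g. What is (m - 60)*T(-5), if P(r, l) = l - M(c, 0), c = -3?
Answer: 882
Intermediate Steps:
I(g) = -g/2
M(d, z) = -8 + 8*z (M(d, z) = -8*(1 - z) = -8 + 8*z)
P(r, l) = 8 + l (P(r, l) = l - (-8 + 8*0) = l - (-8 + 0) = l - 1*(-8) = l + 8 = 8 + l)
T(f) = 8 - f/2
(m - 60)*T(-5) = (144 - 60)*(8 - ½*(-5)) = 84*(8 + 5/2) = 84*(21/2) = 882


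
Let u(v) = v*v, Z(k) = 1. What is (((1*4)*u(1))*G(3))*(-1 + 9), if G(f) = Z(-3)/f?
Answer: 32/3 ≈ 10.667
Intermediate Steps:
u(v) = v²
G(f) = 1/f
(((1*4)*u(1))*G(3))*(-1 + 9) = (((1*4)*1²)/3)*(-1 + 9) = ((4*1)*(⅓))*8 = (4*(⅓))*8 = (4/3)*8 = 32/3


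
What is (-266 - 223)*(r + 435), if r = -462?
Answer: 13203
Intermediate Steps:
(-266 - 223)*(r + 435) = (-266 - 223)*(-462 + 435) = -489*(-27) = 13203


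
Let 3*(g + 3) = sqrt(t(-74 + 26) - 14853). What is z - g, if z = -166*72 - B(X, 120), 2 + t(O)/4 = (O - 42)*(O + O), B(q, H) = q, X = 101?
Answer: -12050 - sqrt(19699)/3 ≈ -12097.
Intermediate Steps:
t(O) = -8 + 8*O*(-42 + O) (t(O) = -8 + 4*((O - 42)*(O + O)) = -8 + 4*((-42 + O)*(2*O)) = -8 + 4*(2*O*(-42 + O)) = -8 + 8*O*(-42 + O))
g = -3 + sqrt(19699)/3 (g = -3 + sqrt((-8 - 336*(-74 + 26) + 8*(-74 + 26)**2) - 14853)/3 = -3 + sqrt((-8 - 336*(-48) + 8*(-48)**2) - 14853)/3 = -3 + sqrt((-8 + 16128 + 8*2304) - 14853)/3 = -3 + sqrt((-8 + 16128 + 18432) - 14853)/3 = -3 + sqrt(34552 - 14853)/3 = -3 + sqrt(19699)/3 ≈ 43.784)
z = -12053 (z = -166*72 - 1*101 = -11952 - 101 = -12053)
z - g = -12053 - (-3 + sqrt(19699)/3) = -12053 + (3 - sqrt(19699)/3) = -12050 - sqrt(19699)/3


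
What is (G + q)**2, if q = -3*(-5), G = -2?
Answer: 169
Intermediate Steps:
q = 15
(G + q)**2 = (-2 + 15)**2 = 13**2 = 169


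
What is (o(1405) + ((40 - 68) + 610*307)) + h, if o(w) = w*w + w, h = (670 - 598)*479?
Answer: 2197160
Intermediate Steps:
h = 34488 (h = 72*479 = 34488)
o(w) = w + w² (o(w) = w² + w = w + w²)
(o(1405) + ((40 - 68) + 610*307)) + h = (1405*(1 + 1405) + ((40 - 68) + 610*307)) + 34488 = (1405*1406 + (-28 + 187270)) + 34488 = (1975430 + 187242) + 34488 = 2162672 + 34488 = 2197160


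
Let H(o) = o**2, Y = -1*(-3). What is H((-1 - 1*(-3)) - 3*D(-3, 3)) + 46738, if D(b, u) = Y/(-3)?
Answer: 46763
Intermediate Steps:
Y = 3
D(b, u) = -1 (D(b, u) = 3/(-3) = 3*(-1/3) = -1)
H((-1 - 1*(-3)) - 3*D(-3, 3)) + 46738 = ((-1 - 1*(-3)) - 3*(-1))**2 + 46738 = ((-1 + 3) + 3)**2 + 46738 = (2 + 3)**2 + 46738 = 5**2 + 46738 = 25 + 46738 = 46763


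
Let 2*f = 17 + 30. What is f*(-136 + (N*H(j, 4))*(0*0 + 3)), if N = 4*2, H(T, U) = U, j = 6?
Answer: -940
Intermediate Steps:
N = 8
f = 47/2 (f = (17 + 30)/2 = (1/2)*47 = 47/2 ≈ 23.500)
f*(-136 + (N*H(j, 4))*(0*0 + 3)) = 47*(-136 + (8*4)*(0*0 + 3))/2 = 47*(-136 + 32*(0 + 3))/2 = 47*(-136 + 32*3)/2 = 47*(-136 + 96)/2 = (47/2)*(-40) = -940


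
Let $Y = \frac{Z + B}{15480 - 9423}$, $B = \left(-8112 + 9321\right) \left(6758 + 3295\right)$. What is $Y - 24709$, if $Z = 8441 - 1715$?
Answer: $- \frac{45833870}{2019} \approx -22701.0$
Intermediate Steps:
$Z = 6726$ ($Z = 8441 - 1715 = 6726$)
$B = 12154077$ ($B = 1209 \cdot 10053 = 12154077$)
$Y = \frac{4053601}{2019}$ ($Y = \frac{6726 + 12154077}{15480 - 9423} = \frac{12160803}{6057} = 12160803 \cdot \frac{1}{6057} = \frac{4053601}{2019} \approx 2007.7$)
$Y - 24709 = \frac{4053601}{2019} - 24709 = - \frac{45833870}{2019}$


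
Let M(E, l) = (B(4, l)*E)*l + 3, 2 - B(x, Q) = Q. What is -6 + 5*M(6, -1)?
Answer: -81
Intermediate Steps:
B(x, Q) = 2 - Q
M(E, l) = 3 + E*l*(2 - l) (M(E, l) = ((2 - l)*E)*l + 3 = (E*(2 - l))*l + 3 = E*l*(2 - l) + 3 = 3 + E*l*(2 - l))
-6 + 5*M(6, -1) = -6 + 5*(3 - 1*6*(-1)*(-2 - 1)) = -6 + 5*(3 - 1*6*(-1)*(-3)) = -6 + 5*(3 - 18) = -6 + 5*(-15) = -6 - 75 = -81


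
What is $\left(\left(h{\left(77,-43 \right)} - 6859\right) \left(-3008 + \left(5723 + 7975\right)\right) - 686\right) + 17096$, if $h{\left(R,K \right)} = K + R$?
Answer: $-72942840$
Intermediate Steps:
$\left(\left(h{\left(77,-43 \right)} - 6859\right) \left(-3008 + \left(5723 + 7975\right)\right) - 686\right) + 17096 = \left(\left(\left(-43 + 77\right) - 6859\right) \left(-3008 + \left(5723 + 7975\right)\right) - 686\right) + 17096 = \left(\left(34 - 6859\right) \left(-3008 + 13698\right) - 686\right) + 17096 = \left(\left(-6825\right) 10690 - 686\right) + 17096 = \left(-72959250 - 686\right) + 17096 = -72959936 + 17096 = -72942840$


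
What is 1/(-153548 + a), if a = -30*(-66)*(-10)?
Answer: -1/173348 ≈ -5.7687e-6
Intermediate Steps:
a = -19800 (a = 1980*(-10) = -19800)
1/(-153548 + a) = 1/(-153548 - 19800) = 1/(-173348) = -1/173348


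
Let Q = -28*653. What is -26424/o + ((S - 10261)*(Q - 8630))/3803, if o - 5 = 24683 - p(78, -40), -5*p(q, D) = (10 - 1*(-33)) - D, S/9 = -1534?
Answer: 80010191443114/469757969 ≈ 1.7032e+5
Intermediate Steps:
S = -13806 (S = 9*(-1534) = -13806)
Q = -18284
p(q, D) = -43/5 + D/5 (p(q, D) = -((10 - 1*(-33)) - D)/5 = -((10 + 33) - D)/5 = -(43 - D)/5 = -43/5 + D/5)
o = 123523/5 (o = 5 + (24683 - (-43/5 + (⅕)*(-40))) = 5 + (24683 - (-43/5 - 8)) = 5 + (24683 - 1*(-83/5)) = 5 + (24683 + 83/5) = 5 + 123498/5 = 123523/5 ≈ 24705.)
-26424/o + ((S - 10261)*(Q - 8630))/3803 = -26424/123523/5 + ((-13806 - 10261)*(-18284 - 8630))/3803 = -26424*5/123523 - 24067*(-26914)*(1/3803) = -132120/123523 + 647739238*(1/3803) = -132120/123523 + 647739238/3803 = 80010191443114/469757969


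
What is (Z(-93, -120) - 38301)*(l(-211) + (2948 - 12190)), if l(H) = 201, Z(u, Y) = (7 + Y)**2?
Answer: 230834812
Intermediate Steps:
(Z(-93, -120) - 38301)*(l(-211) + (2948 - 12190)) = ((7 - 120)**2 - 38301)*(201 + (2948 - 12190)) = ((-113)**2 - 38301)*(201 - 9242) = (12769 - 38301)*(-9041) = -25532*(-9041) = 230834812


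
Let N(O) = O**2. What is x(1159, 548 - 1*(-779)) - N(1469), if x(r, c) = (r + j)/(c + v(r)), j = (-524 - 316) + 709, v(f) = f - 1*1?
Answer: -5362532057/2485 ≈ -2.1580e+6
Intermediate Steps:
v(f) = -1 + f (v(f) = f - 1 = -1 + f)
j = -131 (j = -840 + 709 = -131)
x(r, c) = (-131 + r)/(-1 + c + r) (x(r, c) = (r - 131)/(c + (-1 + r)) = (-131 + r)/(-1 + c + r))
x(1159, 548 - 1*(-779)) - N(1469) = (-131 + 1159)/(-1 + (548 - 1*(-779)) + 1159) - 1*1469**2 = 1028/(-1 + (548 + 779) + 1159) - 1*2157961 = 1028/(-1 + 1327 + 1159) - 2157961 = 1028/2485 - 2157961 = -5362532057/2485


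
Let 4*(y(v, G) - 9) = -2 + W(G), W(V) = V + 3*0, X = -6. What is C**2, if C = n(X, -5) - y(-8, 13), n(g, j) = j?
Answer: 4489/16 ≈ 280.56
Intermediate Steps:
W(V) = V (W(V) = V + 0 = V)
y(v, G) = 17/2 + G/4 (y(v, G) = 9 + (-2 + G)/4 = 9 + (-1/2 + G/4) = 17/2 + G/4)
C = -67/4 (C = -5 - (17/2 + (1/4)*13) = -5 - (17/2 + 13/4) = -5 - 1*47/4 = -5 - 47/4 = -67/4 ≈ -16.750)
C**2 = (-67/4)**2 = 4489/16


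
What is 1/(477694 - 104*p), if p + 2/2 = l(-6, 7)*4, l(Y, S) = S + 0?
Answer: 1/474886 ≈ 2.1058e-6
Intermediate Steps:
l(Y, S) = S
p = 27 (p = -1 + 7*4 = -1 + 28 = 27)
1/(477694 - 104*p) = 1/(477694 - 104*27) = 1/(477694 - 2808) = 1/474886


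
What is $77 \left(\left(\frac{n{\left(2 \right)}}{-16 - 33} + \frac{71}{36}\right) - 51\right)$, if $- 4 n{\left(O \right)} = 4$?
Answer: $- \frac{950939}{252} \approx -3773.6$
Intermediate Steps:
$n{\left(O \right)} = -1$ ($n{\left(O \right)} = \left(- \frac{1}{4}\right) 4 = -1$)
$77 \left(\left(\frac{n{\left(2 \right)}}{-16 - 33} + \frac{71}{36}\right) - 51\right) = 77 \left(\left(- \frac{1}{-16 - 33} + \frac{71}{36}\right) - 51\right) = 77 \left(\left(- \frac{1}{-16 - 33} + 71 \cdot \frac{1}{36}\right) - 51\right) = 77 \left(\left(- \frac{1}{-49} + \frac{71}{36}\right) - 51\right) = 77 \left(\left(\left(-1\right) \left(- \frac{1}{49}\right) + \frac{71}{36}\right) - 51\right) = 77 \left(\left(\frac{1}{49} + \frac{71}{36}\right) - 51\right) = 77 \left(\frac{3515}{1764} - 51\right) = 77 \left(- \frac{86449}{1764}\right) = - \frac{950939}{252}$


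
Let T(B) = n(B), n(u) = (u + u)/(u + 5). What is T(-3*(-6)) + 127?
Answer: 2957/23 ≈ 128.57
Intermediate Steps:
n(u) = 2*u/(5 + u) (n(u) = (2*u)/(5 + u) = 2*u/(5 + u))
T(B) = 2*B/(5 + B)
T(-3*(-6)) + 127 = 2*(-3*(-6))/(5 - 3*(-6)) + 127 = 2*18/(5 + 18) + 127 = 2*18/23 + 127 = 2*18*(1/23) + 127 = 36/23 + 127 = 2957/23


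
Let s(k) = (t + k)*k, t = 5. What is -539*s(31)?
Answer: -601524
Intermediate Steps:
s(k) = k*(5 + k) (s(k) = (5 + k)*k = k*(5 + k))
-539*s(31) = -16709*(5 + 31) = -16709*36 = -539*1116 = -601524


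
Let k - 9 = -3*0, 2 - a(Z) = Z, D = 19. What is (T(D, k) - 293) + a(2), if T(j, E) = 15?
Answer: -278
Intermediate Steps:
a(Z) = 2 - Z
k = 9 (k = 9 - 3*0 = 9 + 0 = 9)
(T(D, k) - 293) + a(2) = (15 - 293) + (2 - 1*2) = -278 + (2 - 2) = -278 + 0 = -278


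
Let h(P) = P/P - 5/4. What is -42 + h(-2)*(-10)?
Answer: -79/2 ≈ -39.500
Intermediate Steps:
h(P) = -1/4 (h(P) = 1 - 5*1/4 = 1 - 5/4 = -1/4)
-42 + h(-2)*(-10) = -42 - 1/4*(-10) = -42 + 5/2 = -79/2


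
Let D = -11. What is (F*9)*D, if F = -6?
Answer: 594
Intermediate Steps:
(F*9)*D = -6*9*(-11) = -54*(-11) = 594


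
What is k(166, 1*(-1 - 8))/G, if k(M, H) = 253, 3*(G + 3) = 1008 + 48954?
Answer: 253/16651 ≈ 0.015194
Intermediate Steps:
G = 16651 (G = -3 + (1008 + 48954)/3 = -3 + (⅓)*49962 = -3 + 16654 = 16651)
k(166, 1*(-1 - 8))/G = 253/16651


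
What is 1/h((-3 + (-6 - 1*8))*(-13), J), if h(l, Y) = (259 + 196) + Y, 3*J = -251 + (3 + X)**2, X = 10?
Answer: 3/1283 ≈ 0.0023383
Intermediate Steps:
J = -82/3 (J = (-251 + (3 + 10)**2)/3 = (-251 + 13**2)/3 = (-251 + 169)/3 = (1/3)*(-82) = -82/3 ≈ -27.333)
h(l, Y) = 455 + Y
1/h((-3 + (-6 - 1*8))*(-13), J) = 1/(455 - 82/3) = 1/(1283/3) = 3/1283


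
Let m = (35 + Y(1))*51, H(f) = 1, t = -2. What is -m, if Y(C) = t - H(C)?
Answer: -1632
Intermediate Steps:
Y(C) = -3 (Y(C) = -2 - 1*1 = -2 - 1 = -3)
m = 1632 (m = (35 - 3)*51 = 32*51 = 1632)
-m = -1*1632 = -1632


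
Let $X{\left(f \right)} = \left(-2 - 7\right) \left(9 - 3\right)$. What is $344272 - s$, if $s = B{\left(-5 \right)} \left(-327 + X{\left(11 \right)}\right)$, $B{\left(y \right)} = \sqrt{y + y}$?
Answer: $344272 + 381 i \sqrt{10} \approx 3.4427 \cdot 10^{5} + 1204.8 i$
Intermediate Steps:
$B{\left(y \right)} = \sqrt{2} \sqrt{y}$ ($B{\left(y \right)} = \sqrt{2 y} = \sqrt{2} \sqrt{y}$)
$X{\left(f \right)} = -54$ ($X{\left(f \right)} = \left(-9\right) 6 = -54$)
$s = - 381 i \sqrt{10}$ ($s = \sqrt{2} \sqrt{-5} \left(-327 - 54\right) = \sqrt{2} i \sqrt{5} \left(-381\right) = i \sqrt{10} \left(-381\right) = - 381 i \sqrt{10} \approx - 1204.8 i$)
$344272 - s = 344272 - - 381 i \sqrt{10} = 344272 + 381 i \sqrt{10}$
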